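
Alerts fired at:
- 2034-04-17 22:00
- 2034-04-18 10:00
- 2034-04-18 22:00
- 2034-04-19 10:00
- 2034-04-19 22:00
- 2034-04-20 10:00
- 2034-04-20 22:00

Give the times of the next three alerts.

2034-04-21 10:00, 2034-04-21 22:00, 2034-04-22 10:00

Gaps: 12, 12, 12, 12, 12, 12 hours — each event is 12 hours after the previous one.
2034-04-20 22:00 + 12 h = 2034-04-21 10:00.
2034-04-21 10:00 + 12 h = 2034-04-21 22:00.
2034-04-21 22:00 + 12 h = 2034-04-22 10:00.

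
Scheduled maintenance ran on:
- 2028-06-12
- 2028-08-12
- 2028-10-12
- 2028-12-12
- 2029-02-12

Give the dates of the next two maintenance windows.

2029-04-12, 2029-06-12

Gaps: 61, 61, 61, 62 days — not constant. Every event is on the 12th of the month.
Pattern: the 12th of every 2 months.
April 2029: 2029-04-12.
Next: June 2029 → 2029-06-12.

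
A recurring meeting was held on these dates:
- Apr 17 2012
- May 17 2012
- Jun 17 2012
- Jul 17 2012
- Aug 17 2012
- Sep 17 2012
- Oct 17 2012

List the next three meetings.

Each date is the 17th; the gaps (30, 31, 30, 31, 31, 30) track the month lengths.
The rule is the 17th of each month.
November 2012: Nov 17 2012.
December 2012: Dec 17 2012.
Next: January 2013 → Jan 17 2013.

Nov 17 2012, Dec 17 2012, Jan 17 2013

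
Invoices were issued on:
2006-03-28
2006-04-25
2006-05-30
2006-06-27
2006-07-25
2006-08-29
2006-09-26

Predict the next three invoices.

2006-10-31, 2006-11-28, 2006-12-26

These are Tuesdays with 28, 35, 28, 28, 35, 28-day gaps.
Each is the final Tuesday of its month — 2006-05-30 is past the 28th, so '4th Tuesday' doesn't fit.
October 2006 ends with Tuesday 2006-10-31.
Last Tuesday of November 2006: 2006-11-28.
December 2006 ends with Tuesday 2006-12-26.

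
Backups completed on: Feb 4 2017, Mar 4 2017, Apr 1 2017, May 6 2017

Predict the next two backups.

All dates are Saturdays, 28, 28, 35 days apart.
Specifically, the 1st Saturday of each month.
1st Saturday of June 2017: Jun 3 2017.
1st Saturday of July 2017: Jul 1 2017.

Jun 3 2017, Jul 1 2017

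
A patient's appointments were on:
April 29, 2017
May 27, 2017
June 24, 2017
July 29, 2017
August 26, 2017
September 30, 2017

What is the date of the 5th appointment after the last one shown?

All Saturdays; the gaps (28, 28, 35, 28, 35) vary with month length.
This is the last Saturday of each month.
October 2017 ends with Saturday October 28, 2017.
Last Saturday of November 2017: November 25, 2017.
December 2017 ends with Saturday December 30, 2017.
January 2018 ends with Saturday January 27, 2018.
Last Saturday of February 2018: February 24, 2018.

February 24, 2018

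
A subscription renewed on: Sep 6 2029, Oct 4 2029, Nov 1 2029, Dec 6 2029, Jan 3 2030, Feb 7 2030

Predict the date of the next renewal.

All dates are Thursdays, 28, 28, 35, 28, 35 days apart.
Specifically, the 1st Thursday of each month.
1st Thursday of March 2030: Mar 7 2030.

Mar 7 2030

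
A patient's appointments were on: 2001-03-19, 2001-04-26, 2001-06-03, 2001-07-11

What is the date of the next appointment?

2001-08-18

The spacing is 38, 38, 38 days — always 38 days.
2001-07-11 + 38 days = 2001-08-18.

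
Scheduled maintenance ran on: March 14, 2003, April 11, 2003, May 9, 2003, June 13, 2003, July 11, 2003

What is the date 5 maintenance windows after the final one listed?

These are Fridays at 28- or 35-day spacing (28, 28, 35, 28).
The pattern: 2nd Friday of the month.
August 2003 — 2nd Friday is August 8, 2003.
September 2003 — 2nd Friday is September 12, 2003.
October 2003 — 2nd Friday is October 10, 2003.
November 2003 — 2nd Friday is November 14, 2003.
2nd Friday of December 2003: December 12, 2003.

December 12, 2003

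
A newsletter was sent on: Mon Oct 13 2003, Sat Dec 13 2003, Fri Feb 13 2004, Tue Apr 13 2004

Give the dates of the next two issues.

Gaps: 61, 62, 60 days — not constant. Every event is on the 13th of the month.
Pattern: the 13th of every 2 months.
Next: June 2004 → Sun Jun 13 2004.
August 2004: Fri Aug 13 2004.

Sun Jun 13 2004, Fri Aug 13 2004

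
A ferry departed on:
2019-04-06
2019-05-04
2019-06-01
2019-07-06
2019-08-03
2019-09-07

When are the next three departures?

2019-10-05, 2019-11-02, 2019-12-07

Gaps: 28, 28, 35, 28, 35 days — a mix of 28 and 35. Every date is a Saturday.
Each is the 1st Saturday of its month.
October 2019 — 1st Saturday is 2019-10-05.
1st Saturday of November 2019: 2019-11-02.
December 2019 — 1st Saturday is 2019-12-07.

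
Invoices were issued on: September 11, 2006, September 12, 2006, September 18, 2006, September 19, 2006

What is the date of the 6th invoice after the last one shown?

The gap pattern 1, 6, 1 repeats every 2 events.
These are the Mondays and Tuesdays of each week.
Next Monday: September 25, 2006.
Next Tuesday: September 26, 2006.
The following Monday is October 2, 2006.
The following Tuesday is October 3, 2006.
The following Monday is October 9, 2006.
The following Tuesday is October 10, 2006.

October 10, 2006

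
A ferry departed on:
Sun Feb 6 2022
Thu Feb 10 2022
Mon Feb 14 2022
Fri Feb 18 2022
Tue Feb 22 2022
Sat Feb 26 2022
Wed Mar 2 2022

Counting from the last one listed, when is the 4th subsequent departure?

Gaps between consecutive events: 4, 4, 4, 4, 4, 4 days — a constant 4-day interval.
Wed Mar 2 2022 + 4 days = Sun Mar 6 2022.
Sun Mar 6 2022 + 4 days = Thu Mar 10 2022.
Thu Mar 10 2022 + 4 days = Mon Mar 14 2022.
Mon Mar 14 2022 + 4 days = Fri Mar 18 2022.

Fri Mar 18 2022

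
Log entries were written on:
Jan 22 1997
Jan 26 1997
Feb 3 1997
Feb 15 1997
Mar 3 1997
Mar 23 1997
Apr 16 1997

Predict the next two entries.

Gaps: 4, 8, 12, 16, 20, 24 days — each gap is 4 larger than the previous one.
Next gap: 28 days. Apr 16 1997 + 28 days = May 14 1997.
Next gap: 32 days. May 14 1997 + 32 days = Jun 15 1997.

May 14 1997, Jun 15 1997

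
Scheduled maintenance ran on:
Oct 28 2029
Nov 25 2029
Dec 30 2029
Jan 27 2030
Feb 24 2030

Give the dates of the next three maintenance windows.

All Sundays; the gaps (28, 35, 28, 28) vary with month length.
This is the last Sunday of each month.
March 2030 ends with Sunday Mar 31 2030.
April 2030 ends with Sunday Apr 28 2030.
Last Sunday of May 2030: May 26 2030.

Mar 31 2030, Apr 28 2030, May 26 2030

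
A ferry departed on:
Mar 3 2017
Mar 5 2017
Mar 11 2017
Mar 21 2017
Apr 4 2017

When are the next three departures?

The spacing grows by 4 each time: 2, 6, 10, 14 days.
Next gap: 18 days. Apr 4 2017 + 18 days = Apr 22 2017.
Next gap: 22 days. Apr 22 2017 + 22 days = May 14 2017.
Next gap: 26 days. May 14 2017 + 26 days = Jun 9 2017.

Apr 22 2017, May 14 2017, Jun 9 2017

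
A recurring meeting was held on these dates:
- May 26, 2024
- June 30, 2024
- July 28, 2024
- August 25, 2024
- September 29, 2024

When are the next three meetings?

All Sundays; the gaps (35, 28, 28, 35) vary with month length.
This is the last Sunday of each month.
Last Sunday of October 2024: October 27, 2024.
Last Sunday of November 2024: November 24, 2024.
December 2024 ends with Sunday December 29, 2024.

October 27, 2024; November 24, 2024; December 29, 2024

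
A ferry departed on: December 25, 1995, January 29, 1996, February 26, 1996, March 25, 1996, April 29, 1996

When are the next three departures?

Every date is a Monday; gaps 35, 28, 28, 35 days.
Each is the last Monday of its month (at least one falls on the 29th or later, ruling out '4th Monday').
Last Monday of May 1996: May 27, 1996.
Last Monday of June 1996: June 24, 1996.
Last Monday of July 1996: July 29, 1996.

May 27, 1996; June 24, 1996; July 29, 1996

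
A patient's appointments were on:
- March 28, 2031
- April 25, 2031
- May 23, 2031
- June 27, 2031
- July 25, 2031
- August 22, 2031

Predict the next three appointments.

September 26, 2031; October 24, 2031; November 28, 2031

Gaps: 28, 28, 35, 28, 28 days — a mix of 28 and 35. Every date is a Friday.
Each is the 4th Friday of its month.
4th Friday of September 2031: September 26, 2031.
October 2031 — 4th Friday is October 24, 2031.
4th Friday of November 2031: November 28, 2031.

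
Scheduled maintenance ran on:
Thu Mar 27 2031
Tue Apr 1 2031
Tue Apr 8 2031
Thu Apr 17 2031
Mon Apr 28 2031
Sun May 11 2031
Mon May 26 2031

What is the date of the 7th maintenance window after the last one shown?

Intervals are 5, 7, 9, 11, 13, 15 days — an arithmetic progression with common difference 2.
Next gap: 17 days. Mon May 26 2031 + 17 days = Thu Jun 12 2031.
Next gap: 19 days. Thu Jun 12 2031 + 19 days = Tue Jul 1 2031.
Next gap: 21 days. Tue Jul 1 2031 + 21 days = Tue Jul 22 2031.
Next gap: 23 days. Tue Jul 22 2031 + 23 days = Thu Aug 14 2031.
Next gap: 25 days. Thu Aug 14 2031 + 25 days = Mon Sep 8 2031.
Next gap: 27 days. Mon Sep 8 2031 + 27 days = Sun Oct 5 2031.
Next gap: 29 days. Sun Oct 5 2031 + 29 days = Mon Nov 3 2031.

Mon Nov 3 2031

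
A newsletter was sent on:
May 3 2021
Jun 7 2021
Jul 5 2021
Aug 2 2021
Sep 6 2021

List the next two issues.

Oct 4 2021, Nov 1 2021

These are Mondays at 28- or 35-day spacing (35, 28, 28, 35).
The pattern: 1st Monday of the month.
1st Monday of October 2021: Oct 4 2021.
1st Monday of November 2021: Nov 1 2021.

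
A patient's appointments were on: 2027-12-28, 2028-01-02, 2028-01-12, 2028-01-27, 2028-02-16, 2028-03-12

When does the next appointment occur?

Gaps: 5, 10, 15, 20, 25 days — each gap is 5 larger than the previous one.
Next gap: 30 days. 2028-03-12 + 30 days = 2028-04-11.

2028-04-11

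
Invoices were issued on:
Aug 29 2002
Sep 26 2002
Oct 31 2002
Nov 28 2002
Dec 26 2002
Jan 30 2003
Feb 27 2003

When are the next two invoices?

Mar 27 2003, Apr 24 2003

These are Thursdays with 28, 35, 28, 28, 35, 28-day gaps.
Each is the final Thursday of its month — Aug 29 2002 is past the 28th, so '4th Thursday' doesn't fit.
Last Thursday of March 2003: Mar 27 2003.
Last Thursday of April 2003: Apr 24 2003.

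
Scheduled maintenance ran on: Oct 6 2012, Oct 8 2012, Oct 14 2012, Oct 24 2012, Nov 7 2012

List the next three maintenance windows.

Nov 25 2012, Dec 17 2012, Jan 12 2013

Gaps: 2, 6, 10, 14 days — each gap is 4 larger than the previous one.
Next gap: 18 days. Nov 7 2012 + 18 days = Nov 25 2012.
Next gap: 22 days. Nov 25 2012 + 22 days = Dec 17 2012.
Next gap: 26 days. Dec 17 2012 + 26 days = Jan 12 2013.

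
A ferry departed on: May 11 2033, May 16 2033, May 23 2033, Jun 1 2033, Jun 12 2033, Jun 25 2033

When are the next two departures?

Jul 10 2033, Jul 27 2033

Intervals are 5, 7, 9, 11, 13 days — an arithmetic progression with common difference 2.
Next gap: 15 days. Jun 25 2033 + 15 days = Jul 10 2033.
Next gap: 17 days. Jul 10 2033 + 17 days = Jul 27 2033.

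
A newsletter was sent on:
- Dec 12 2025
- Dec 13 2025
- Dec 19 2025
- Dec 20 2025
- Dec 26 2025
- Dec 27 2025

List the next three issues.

The gap pattern 1, 6, 1, 6, 1 repeats every 2 events.
These are the Fridays and Saturdays of each week.
Next Friday: Jan 2 2026.
The following Saturday is Jan 3 2026.
Next Friday: Jan 9 2026.

Jan 2 2026, Jan 3 2026, Jan 9 2026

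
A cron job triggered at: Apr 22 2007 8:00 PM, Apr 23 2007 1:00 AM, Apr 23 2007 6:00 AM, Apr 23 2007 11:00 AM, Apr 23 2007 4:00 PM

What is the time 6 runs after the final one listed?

The interval is a steady 5 hours (5, 5, 5, 5).
Apr 23 2007 4:00 PM + 5 h = Apr 23 2007 9:00 PM.
Apr 23 2007 9:00 PM + 5 h = Apr 24 2007 2:00 AM.
Apr 24 2007 2:00 AM + 5 h = Apr 24 2007 7:00 AM.
Apr 24 2007 7:00 AM + 5 h = Apr 24 2007 12:00 PM.
Apr 24 2007 12:00 PM + 5 h = Apr 24 2007 5:00 PM.
Apr 24 2007 5:00 PM + 5 h = Apr 24 2007 10:00 PM.

Apr 24 2007 10:00 PM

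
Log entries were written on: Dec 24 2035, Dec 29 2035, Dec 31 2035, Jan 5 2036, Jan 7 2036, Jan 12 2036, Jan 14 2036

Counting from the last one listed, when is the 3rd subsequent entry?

Gaps: 5, 2, 5, 2, 5, 2 days — not constant, but cyclic with period 2.
The events fall on every Monday and Saturday.
Next Saturday: Jan 19 2036.
Next Monday: Jan 21 2036.
The following Saturday is Jan 26 2036.

Jan 26 2036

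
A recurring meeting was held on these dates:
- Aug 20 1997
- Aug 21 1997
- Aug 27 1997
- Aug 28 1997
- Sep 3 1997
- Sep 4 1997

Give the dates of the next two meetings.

Sep 10 1997, Sep 11 1997

Gaps: 1, 6, 1, 6, 1 days — not constant, but cyclic with period 2.
The events fall on every Wednesday and Thursday.
Next Wednesday: Sep 10 1997.
Next Thursday: Sep 11 1997.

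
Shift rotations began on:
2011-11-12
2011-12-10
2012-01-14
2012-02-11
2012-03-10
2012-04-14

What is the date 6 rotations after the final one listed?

2012-10-13

All dates are Saturdays, 28, 35, 28, 28, 35 days apart.
Specifically, the 2nd Saturday of each month.
2nd Saturday of May 2012: 2012-05-12.
June 2012 — 2nd Saturday is 2012-06-09.
2nd Saturday of July 2012: 2012-07-14.
August 2012 — 2nd Saturday is 2012-08-11.
2nd Saturday of September 2012: 2012-09-08.
2nd Saturday of October 2012: 2012-10-13.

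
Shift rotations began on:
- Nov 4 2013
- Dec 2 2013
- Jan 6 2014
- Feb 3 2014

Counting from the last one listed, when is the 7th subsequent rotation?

Sep 1 2014

All dates are Mondays, 28, 35, 28 days apart.
Specifically, the 1st Monday of each month.
1st Monday of March 2014: Mar 3 2014.
1st Monday of April 2014: Apr 7 2014.
May 2014 — 1st Monday is May 5 2014.
June 2014 — 1st Monday is Jun 2 2014.
July 2014 — 1st Monday is Jul 7 2014.
August 2014 — 1st Monday is Aug 4 2014.
September 2014 — 1st Monday is Sep 1 2014.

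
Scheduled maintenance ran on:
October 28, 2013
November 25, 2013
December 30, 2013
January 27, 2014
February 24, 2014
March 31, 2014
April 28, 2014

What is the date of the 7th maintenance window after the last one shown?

Every date is a Monday; gaps 28, 35, 28, 28, 35, 28 days.
Each is the last Monday of its month (at least one falls on the 29th or later, ruling out '4th Monday').
Last Monday of May 2014: May 26, 2014.
Last Monday of June 2014: June 30, 2014.
July 2014 ends with Monday July 28, 2014.
Last Monday of August 2014: August 25, 2014.
Last Monday of September 2014: September 29, 2014.
October 2014 ends with Monday October 27, 2014.
Last Monday of November 2014: November 24, 2014.

November 24, 2014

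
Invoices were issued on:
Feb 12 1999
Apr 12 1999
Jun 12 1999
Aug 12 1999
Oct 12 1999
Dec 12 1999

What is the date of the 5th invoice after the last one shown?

The day-of-month is always 12 (59, 61, 61, 61, 61 days between events).
So this recurs on the 12th of every 2 months.
February 2000: Feb 12 2000.
Next: April 2000 → Apr 12 2000.
Next: June 2000 → Jun 12 2000.
August 2000: Aug 12 2000.
October 2000: Oct 12 2000.

Oct 12 2000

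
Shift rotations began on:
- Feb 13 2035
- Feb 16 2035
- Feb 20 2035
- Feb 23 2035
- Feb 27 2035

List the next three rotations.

Mar 2 2035, Mar 6 2035, Mar 9 2035

Gaps: 3, 4, 3, 4 days — not constant, but cyclic with period 2.
The events fall on every Tuesday and Friday.
Next Friday: Mar 2 2035.
Next Tuesday: Mar 6 2035.
Next Friday: Mar 9 2035.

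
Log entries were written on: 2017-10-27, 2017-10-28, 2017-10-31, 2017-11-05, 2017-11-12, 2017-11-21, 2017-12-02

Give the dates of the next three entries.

2017-12-15, 2017-12-30, 2018-01-16

Gaps: 1, 3, 5, 7, 9, 11 days — each gap is 2 larger than the previous one.
Next gap: 13 days. 2017-12-02 + 13 days = 2017-12-15.
Next gap: 15 days. 2017-12-15 + 15 days = 2017-12-30.
Next gap: 17 days. 2017-12-30 + 17 days = 2018-01-16.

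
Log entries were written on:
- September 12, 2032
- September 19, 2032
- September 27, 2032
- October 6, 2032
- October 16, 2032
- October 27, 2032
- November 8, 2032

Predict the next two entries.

Intervals are 7, 8, 9, 10, 11, 12 days — an arithmetic progression with common difference 1.
Next gap: 13 days. November 8, 2032 + 13 days = November 21, 2032.
Next gap: 14 days. November 21, 2032 + 14 days = December 5, 2032.

November 21, 2032; December 5, 2032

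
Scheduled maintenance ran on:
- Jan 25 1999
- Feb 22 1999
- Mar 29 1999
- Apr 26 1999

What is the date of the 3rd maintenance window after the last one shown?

Jul 26 1999

All Mondays; the gaps (28, 35, 28) vary with month length.
This is the last Monday of each month.
Last Monday of May 1999: May 31 1999.
June 1999 ends with Monday Jun 28 1999.
Last Monday of July 1999: Jul 26 1999.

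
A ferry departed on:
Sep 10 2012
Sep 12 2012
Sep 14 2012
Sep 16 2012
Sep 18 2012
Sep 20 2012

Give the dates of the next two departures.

Sep 22 2012, Sep 24 2012

Gaps between consecutive events: 2, 2, 2, 2, 2 days — a constant 2-day interval.
Sep 20 2012 + 2 days = Sep 22 2012.
Sep 22 2012 + 2 days = Sep 24 2012.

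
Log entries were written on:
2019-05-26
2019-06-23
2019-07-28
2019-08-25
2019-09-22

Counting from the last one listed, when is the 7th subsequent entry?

All dates are Sundays, 28, 35, 28, 28 days apart.
Specifically, the 4th Sunday of each month.
October 2019 — 4th Sunday is 2019-10-27.
November 2019 — 4th Sunday is 2019-11-24.
4th Sunday of December 2019: 2019-12-22.
4th Sunday of January 2020: 2020-01-26.
February 2020 — 4th Sunday is 2020-02-23.
4th Sunday of March 2020: 2020-03-22.
4th Sunday of April 2020: 2020-04-26.

2020-04-26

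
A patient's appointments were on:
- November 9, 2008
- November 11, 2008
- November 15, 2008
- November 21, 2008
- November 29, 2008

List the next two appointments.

Intervals are 2, 4, 6, 8 days — an arithmetic progression with common difference 2.
Next gap: 10 days. November 29, 2008 + 10 days = December 9, 2008.
Next gap: 12 days. December 9, 2008 + 12 days = December 21, 2008.

December 9, 2008; December 21, 2008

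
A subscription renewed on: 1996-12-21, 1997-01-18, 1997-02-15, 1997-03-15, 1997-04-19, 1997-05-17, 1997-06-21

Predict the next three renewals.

Gaps: 28, 28, 28, 35, 28, 35 days — a mix of 28 and 35. Every date is a Saturday.
Each is the 3rd Saturday of its month.
3rd Saturday of July 1997: 1997-07-19.
August 1997 — 3rd Saturday is 1997-08-16.
September 1997 — 3rd Saturday is 1997-09-20.

1997-07-19, 1997-08-16, 1997-09-20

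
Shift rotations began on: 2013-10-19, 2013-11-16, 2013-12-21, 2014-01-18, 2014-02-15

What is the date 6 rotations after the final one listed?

All dates are Saturdays, 28, 35, 28, 28 days apart.
Specifically, the 3rd Saturday of each month.
3rd Saturday of March 2014: 2014-03-15.
April 2014 — 3rd Saturday is 2014-04-19.
May 2014 — 3rd Saturday is 2014-05-17.
3rd Saturday of June 2014: 2014-06-21.
July 2014 — 3rd Saturday is 2014-07-19.
August 2014 — 3rd Saturday is 2014-08-16.

2014-08-16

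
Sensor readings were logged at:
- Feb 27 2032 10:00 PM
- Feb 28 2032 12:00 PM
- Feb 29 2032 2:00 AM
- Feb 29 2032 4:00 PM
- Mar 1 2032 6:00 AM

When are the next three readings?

The interval is a steady 14 hours (14, 14, 14, 14).
Mar 1 2032 6:00 AM + 14 h = Mar 1 2032 8:00 PM.
Mar 1 2032 8:00 PM + 14 h = Mar 2 2032 10:00 AM.
Mar 2 2032 10:00 AM + 14 h = Mar 3 2032 12:00 AM.

Mar 1 2032 8:00 PM, Mar 2 2032 10:00 AM, Mar 3 2032 12:00 AM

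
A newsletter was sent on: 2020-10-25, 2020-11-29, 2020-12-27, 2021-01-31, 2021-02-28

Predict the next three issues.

2021-03-28, 2021-04-25, 2021-05-30

All Sundays; the gaps (35, 28, 35, 28) vary with month length.
This is the last Sunday of each month.
March 2021 ends with Sunday 2021-03-28.
April 2021 ends with Sunday 2021-04-25.
Last Sunday of May 2021: 2021-05-30.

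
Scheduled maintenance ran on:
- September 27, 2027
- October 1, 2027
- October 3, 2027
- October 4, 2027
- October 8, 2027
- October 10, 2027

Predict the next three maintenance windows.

October 11, 2027; October 15, 2027; October 17, 2027

Gaps: 4, 2, 1, 4, 2 days — not constant, but cyclic with period 3.
The events fall on every Monday, Friday and Sunday.
The following Monday is October 11, 2027.
The following Friday is October 15, 2027.
Next Sunday: October 17, 2027.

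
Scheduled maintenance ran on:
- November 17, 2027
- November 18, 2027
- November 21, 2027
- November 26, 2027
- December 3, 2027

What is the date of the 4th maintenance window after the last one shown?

Gaps: 1, 3, 5, 7 days — each gap is 2 larger than the previous one.
Next gap: 9 days. December 3, 2027 + 9 days = December 12, 2027.
Next gap: 11 days. December 12, 2027 + 11 days = December 23, 2027.
Next gap: 13 days. December 23, 2027 + 13 days = January 5, 2028.
Next gap: 15 days. January 5, 2028 + 15 days = January 20, 2028.

January 20, 2028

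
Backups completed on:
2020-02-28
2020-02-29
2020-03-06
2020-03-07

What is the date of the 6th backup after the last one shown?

2020-03-28

Gaps: 1, 6, 1 days — not constant, but cyclic with period 2.
The events fall on every Friday and Saturday.
Next Friday: 2020-03-13.
Next Saturday: 2020-03-14.
The following Friday is 2020-03-20.
The following Saturday is 2020-03-21.
Next Friday: 2020-03-27.
Next Saturday: 2020-03-28.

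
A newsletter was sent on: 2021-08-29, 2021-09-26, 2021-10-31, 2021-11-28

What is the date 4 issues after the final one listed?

All Sundays; the gaps (28, 35, 28) vary with month length.
This is the last Sunday of each month.
Last Sunday of December 2021: 2021-12-26.
January 2022 ends with Sunday 2022-01-30.
February 2022 ends with Sunday 2022-02-27.
Last Sunday of March 2022: 2022-03-27.

2022-03-27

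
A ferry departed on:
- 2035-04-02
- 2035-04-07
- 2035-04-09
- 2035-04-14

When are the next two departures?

2035-04-16, 2035-04-21

Every event lands on a Monday or Saturday (gaps cycle 5, 2, 5).
So the schedule is: every Monday and Saturday.
The following Monday is 2035-04-16.
The following Saturday is 2035-04-21.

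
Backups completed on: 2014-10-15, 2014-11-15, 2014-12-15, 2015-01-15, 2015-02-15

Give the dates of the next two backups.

The day-of-month is always 15 (31, 30, 31, 31 days between events).
So this recurs on the 15th of each month.
March 2015: 2015-03-15.
Next: April 2015 → 2015-04-15.

2015-03-15, 2015-04-15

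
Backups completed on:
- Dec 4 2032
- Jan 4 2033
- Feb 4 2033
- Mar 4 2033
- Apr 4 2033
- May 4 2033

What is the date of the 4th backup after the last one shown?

Sep 4 2033

Gaps: 31, 31, 28, 31, 30 days — not constant. Every event is on the 4th of the month.
Pattern: the 4th of each month.
Next: June 2033 → Jun 4 2033.
Next: July 2033 → Jul 4 2033.
August 2033: Aug 4 2033.
Next: September 2033 → Sep 4 2033.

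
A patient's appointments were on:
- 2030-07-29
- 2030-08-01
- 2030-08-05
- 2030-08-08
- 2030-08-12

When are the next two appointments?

Every event lands on a Monday or Thursday (gaps cycle 3, 4, 3, 4).
So the schedule is: every Monday and Thursday.
Next Thursday: 2030-08-15.
The following Monday is 2030-08-19.

2030-08-15, 2030-08-19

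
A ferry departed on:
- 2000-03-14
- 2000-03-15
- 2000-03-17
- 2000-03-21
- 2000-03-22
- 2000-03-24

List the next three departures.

Gaps: 1, 2, 4, 1, 2 days — not constant, but cyclic with period 3.
The events fall on every Tuesday, Wednesday and Friday.
The following Tuesday is 2000-03-28.
The following Wednesday is 2000-03-29.
The following Friday is 2000-03-31.

2000-03-28, 2000-03-29, 2000-03-31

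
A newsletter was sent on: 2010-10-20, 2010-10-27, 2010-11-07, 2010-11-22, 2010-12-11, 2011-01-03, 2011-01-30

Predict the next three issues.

2011-03-02, 2011-04-06, 2011-05-15

Gaps: 7, 11, 15, 19, 23, 27 days — each gap is 4 larger than the previous one.
Next gap: 31 days. 2011-01-30 + 31 days = 2011-03-02.
Next gap: 35 days. 2011-03-02 + 35 days = 2011-04-06.
Next gap: 39 days. 2011-04-06 + 39 days = 2011-05-15.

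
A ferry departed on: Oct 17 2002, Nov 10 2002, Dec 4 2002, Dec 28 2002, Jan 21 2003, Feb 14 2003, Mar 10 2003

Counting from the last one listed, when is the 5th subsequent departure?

Jul 8 2003

Every event comes 24 days after the last (24, 24, 24, 24, 24, 24).
Mar 10 2003 + 24 days = Apr 3 2003.
Apr 3 2003 + 24 days = Apr 27 2003.
Apr 27 2003 + 24 days = May 21 2003.
May 21 2003 + 24 days = Jun 14 2003.
Jun 14 2003 + 24 days = Jul 8 2003.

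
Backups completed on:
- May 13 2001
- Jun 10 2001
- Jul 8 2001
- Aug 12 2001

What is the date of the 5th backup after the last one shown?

Gaps: 28, 28, 35 days — a mix of 28 and 35. Every date is a Sunday.
Each is the 2nd Sunday of its month.
September 2001 — 2nd Sunday is Sep 9 2001.
October 2001 — 2nd Sunday is Oct 14 2001.
November 2001 — 2nd Sunday is Nov 11 2001.
December 2001 — 2nd Sunday is Dec 9 2001.
January 2002 — 2nd Sunday is Jan 13 2002.

Jan 13 2002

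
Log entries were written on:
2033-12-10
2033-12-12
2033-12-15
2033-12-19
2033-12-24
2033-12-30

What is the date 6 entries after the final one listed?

2034-02-25

Intervals are 2, 3, 4, 5, 6 days — an arithmetic progression with common difference 1.
Next gap: 7 days. 2033-12-30 + 7 days = 2034-01-06.
Next gap: 8 days. 2034-01-06 + 8 days = 2034-01-14.
Next gap: 9 days. 2034-01-14 + 9 days = 2034-01-23.
Next gap: 10 days. 2034-01-23 + 10 days = 2034-02-02.
Next gap: 11 days. 2034-02-02 + 11 days = 2034-02-13.
Next gap: 12 days. 2034-02-13 + 12 days = 2034-02-25.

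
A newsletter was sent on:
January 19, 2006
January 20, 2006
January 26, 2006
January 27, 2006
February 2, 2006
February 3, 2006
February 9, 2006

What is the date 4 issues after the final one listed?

February 23, 2006

Gaps: 1, 6, 1, 6, 1, 6 days — not constant, but cyclic with period 2.
The events fall on every Thursday and Friday.
The following Friday is February 10, 2006.
Next Thursday: February 16, 2006.
Next Friday: February 17, 2006.
The following Thursday is February 23, 2006.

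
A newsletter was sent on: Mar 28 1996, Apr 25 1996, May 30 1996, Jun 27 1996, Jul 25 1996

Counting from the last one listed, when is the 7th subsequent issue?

Feb 27 1997

These are Thursdays with 28, 35, 28, 28-day gaps.
Each is the final Thursday of its month — May 30 1996 is past the 28th, so '4th Thursday' doesn't fit.
August 1996 ends with Thursday Aug 29 1996.
Last Thursday of September 1996: Sep 26 1996.
Last Thursday of October 1996: Oct 31 1996.
November 1996 ends with Thursday Nov 28 1996.
Last Thursday of December 1996: Dec 26 1996.
Last Thursday of January 1997: Jan 30 1997.
February 1997 ends with Thursday Feb 27 1997.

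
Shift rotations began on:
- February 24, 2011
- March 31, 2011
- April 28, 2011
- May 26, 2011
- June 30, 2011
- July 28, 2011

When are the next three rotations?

These are Thursdays with 35, 28, 28, 35, 28-day gaps.
Each is the final Thursday of its month — March 31, 2011 is past the 28th, so '4th Thursday' doesn't fit.
August 2011 ends with Thursday August 25, 2011.
September 2011 ends with Thursday September 29, 2011.
October 2011 ends with Thursday October 27, 2011.

August 25, 2011; September 29, 2011; October 27, 2011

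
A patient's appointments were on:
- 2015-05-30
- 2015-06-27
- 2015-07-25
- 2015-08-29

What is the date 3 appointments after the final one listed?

Every date is a Saturday; gaps 28, 28, 35 days.
Each is the last Saturday of its month (at least one falls on the 29th or later, ruling out '4th Saturday').
September 2015 ends with Saturday 2015-09-26.
October 2015 ends with Saturday 2015-10-31.
November 2015 ends with Saturday 2015-11-28.

2015-11-28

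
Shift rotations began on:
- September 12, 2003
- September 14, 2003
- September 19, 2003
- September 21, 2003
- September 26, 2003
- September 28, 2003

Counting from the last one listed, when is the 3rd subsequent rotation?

Gaps: 2, 5, 2, 5, 2 days — not constant, but cyclic with period 2.
The events fall on every Friday and Sunday.
Next Friday: October 3, 2003.
The following Sunday is October 5, 2003.
The following Friday is October 10, 2003.

October 10, 2003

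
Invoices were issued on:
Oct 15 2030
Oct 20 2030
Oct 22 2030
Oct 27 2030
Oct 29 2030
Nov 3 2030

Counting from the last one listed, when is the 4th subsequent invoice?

Nov 17 2030

Gaps: 5, 2, 5, 2, 5 days — not constant, but cyclic with period 2.
The events fall on every Tuesday and Sunday.
The following Tuesday is Nov 5 2030.
The following Sunday is Nov 10 2030.
The following Tuesday is Nov 12 2030.
Next Sunday: Nov 17 2030.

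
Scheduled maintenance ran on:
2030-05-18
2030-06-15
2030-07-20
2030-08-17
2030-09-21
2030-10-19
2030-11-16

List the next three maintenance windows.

Gaps: 28, 35, 28, 35, 28, 28 days — a mix of 28 and 35. Every date is a Saturday.
Each is the 3rd Saturday of its month.
December 2030 — 3rd Saturday is 2030-12-21.
3rd Saturday of January 2031: 2031-01-18.
3rd Saturday of February 2031: 2031-02-15.

2030-12-21, 2031-01-18, 2031-02-15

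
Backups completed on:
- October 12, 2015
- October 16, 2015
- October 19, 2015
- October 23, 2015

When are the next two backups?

October 26, 2015; October 30, 2015

Gaps: 4, 3, 4 days — not constant, but cyclic with period 2.
The events fall on every Monday and Friday.
The following Monday is October 26, 2015.
The following Friday is October 30, 2015.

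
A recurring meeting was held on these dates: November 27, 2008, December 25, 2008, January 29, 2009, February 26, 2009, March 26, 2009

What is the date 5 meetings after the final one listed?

These are Thursdays with 28, 35, 28, 28-day gaps.
Each is the final Thursday of its month — January 29, 2009 is past the 28th, so '4th Thursday' doesn't fit.
April 2009 ends with Thursday April 30, 2009.
May 2009 ends with Thursday May 28, 2009.
June 2009 ends with Thursday June 25, 2009.
July 2009 ends with Thursday July 30, 2009.
August 2009 ends with Thursday August 27, 2009.

August 27, 2009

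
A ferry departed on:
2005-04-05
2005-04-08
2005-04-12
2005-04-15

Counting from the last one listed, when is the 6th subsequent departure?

Every event lands on a Tuesday or Friday (gaps cycle 3, 4, 3).
So the schedule is: every Tuesday and Friday.
Next Tuesday: 2005-04-19.
Next Friday: 2005-04-22.
Next Tuesday: 2005-04-26.
The following Friday is 2005-04-29.
The following Tuesday is 2005-05-03.
Next Friday: 2005-05-06.

2005-05-06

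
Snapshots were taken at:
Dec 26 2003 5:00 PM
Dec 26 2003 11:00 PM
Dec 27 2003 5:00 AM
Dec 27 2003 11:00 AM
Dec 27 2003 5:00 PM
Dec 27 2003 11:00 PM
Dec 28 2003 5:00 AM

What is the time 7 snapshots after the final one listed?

Spacing: 6, 6, 6, 6, 6, 6 h — constant 6 h.
Dec 28 2003 5:00 AM + 6 h = Dec 28 2003 11:00 AM.
Dec 28 2003 11:00 AM + 6 h = Dec 28 2003 5:00 PM.
Dec 28 2003 5:00 PM + 6 h = Dec 28 2003 11:00 PM.
Dec 28 2003 11:00 PM + 6 h = Dec 29 2003 5:00 AM.
Dec 29 2003 5:00 AM + 6 h = Dec 29 2003 11:00 AM.
Dec 29 2003 11:00 AM + 6 h = Dec 29 2003 5:00 PM.
Dec 29 2003 5:00 PM + 6 h = Dec 29 2003 11:00 PM.

Dec 29 2003 11:00 PM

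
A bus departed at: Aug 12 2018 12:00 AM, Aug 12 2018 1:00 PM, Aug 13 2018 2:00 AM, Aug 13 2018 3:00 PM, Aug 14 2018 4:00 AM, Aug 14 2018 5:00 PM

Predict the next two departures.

The interval is a steady 13 hours (13, 13, 13, 13, 13).
Aug 14 2018 5:00 PM + 13 h = Aug 15 2018 6:00 AM.
Aug 15 2018 6:00 AM + 13 h = Aug 15 2018 7:00 PM.

Aug 15 2018 6:00 AM, Aug 15 2018 7:00 PM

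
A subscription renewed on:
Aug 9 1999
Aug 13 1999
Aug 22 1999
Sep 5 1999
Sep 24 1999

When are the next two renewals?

Gaps: 4, 9, 14, 19 days — each gap is 5 larger than the previous one.
Next gap: 24 days. Sep 24 1999 + 24 days = Oct 18 1999.
Next gap: 29 days. Oct 18 1999 + 29 days = Nov 16 1999.

Oct 18 1999, Nov 16 1999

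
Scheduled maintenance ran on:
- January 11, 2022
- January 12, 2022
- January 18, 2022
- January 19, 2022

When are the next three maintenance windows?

The gap pattern 1, 6, 1 repeats every 2 events.
These are the Tuesdays and Wednesdays of each week.
Next Tuesday: January 25, 2022.
The following Wednesday is January 26, 2022.
Next Tuesday: February 1, 2022.

January 25, 2022; January 26, 2022; February 1, 2022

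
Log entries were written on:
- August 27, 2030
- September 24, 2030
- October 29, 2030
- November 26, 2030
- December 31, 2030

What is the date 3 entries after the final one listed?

March 25, 2031

Every date is a Tuesday; gaps 28, 35, 28, 35 days.
Each is the last Tuesday of its month (at least one falls on the 29th or later, ruling out '4th Tuesday').
January 2031 ends with Tuesday January 28, 2031.
Last Tuesday of February 2031: February 25, 2031.
Last Tuesday of March 2031: March 25, 2031.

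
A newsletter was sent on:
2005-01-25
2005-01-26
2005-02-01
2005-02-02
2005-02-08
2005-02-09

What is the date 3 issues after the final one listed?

2005-02-22

Every event lands on a Tuesday or Wednesday (gaps cycle 1, 6, 1, 6, 1).
So the schedule is: every Tuesday and Wednesday.
Next Tuesday: 2005-02-15.
The following Wednesday is 2005-02-16.
Next Tuesday: 2005-02-22.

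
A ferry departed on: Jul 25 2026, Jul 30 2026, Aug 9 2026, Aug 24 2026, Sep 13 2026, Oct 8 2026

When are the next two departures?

The spacing grows by 5 each time: 5, 10, 15, 20, 25 days.
Next gap: 30 days. Oct 8 2026 + 30 days = Nov 7 2026.
Next gap: 35 days. Nov 7 2026 + 35 days = Dec 12 2026.

Nov 7 2026, Dec 12 2026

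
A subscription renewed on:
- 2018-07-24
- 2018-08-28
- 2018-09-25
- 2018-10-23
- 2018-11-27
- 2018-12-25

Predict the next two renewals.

These are Tuesdays at 28- or 35-day spacing (35, 28, 28, 35, 28).
The pattern: 4th Tuesday of the month.
4th Tuesday of January 2019: 2019-01-22.
February 2019 — 4th Tuesday is 2019-02-26.

2019-01-22, 2019-02-26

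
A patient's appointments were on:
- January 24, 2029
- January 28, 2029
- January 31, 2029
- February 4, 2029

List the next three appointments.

Every event lands on a Wednesday or Sunday (gaps cycle 4, 3, 4).
So the schedule is: every Wednesday and Sunday.
The following Wednesday is February 7, 2029.
Next Sunday: February 11, 2029.
The following Wednesday is February 14, 2029.

February 7, 2029; February 11, 2029; February 14, 2029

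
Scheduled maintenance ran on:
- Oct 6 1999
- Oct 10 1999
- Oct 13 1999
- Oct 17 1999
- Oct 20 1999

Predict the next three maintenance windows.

Gaps: 4, 3, 4, 3 days — not constant, but cyclic with period 2.
The events fall on every Wednesday and Sunday.
The following Sunday is Oct 24 1999.
Next Wednesday: Oct 27 1999.
Next Sunday: Oct 31 1999.

Oct 24 1999, Oct 27 1999, Oct 31 1999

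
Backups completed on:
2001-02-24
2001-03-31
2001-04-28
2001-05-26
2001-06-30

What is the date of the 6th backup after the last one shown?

These are Saturdays with 35, 28, 28, 35-day gaps.
Each is the final Saturday of its month — 2001-03-31 is past the 28th, so '4th Saturday' doesn't fit.
July 2001 ends with Saturday 2001-07-28.
Last Saturday of August 2001: 2001-08-25.
Last Saturday of September 2001: 2001-09-29.
October 2001 ends with Saturday 2001-10-27.
November 2001 ends with Saturday 2001-11-24.
December 2001 ends with Saturday 2001-12-29.

2001-12-29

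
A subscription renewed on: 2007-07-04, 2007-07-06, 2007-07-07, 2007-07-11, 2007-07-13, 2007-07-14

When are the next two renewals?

Gaps: 2, 1, 4, 2, 1 days — not constant, but cyclic with period 3.
The events fall on every Wednesday, Friday and Saturday.
The following Wednesday is 2007-07-18.
The following Friday is 2007-07-20.

2007-07-18, 2007-07-20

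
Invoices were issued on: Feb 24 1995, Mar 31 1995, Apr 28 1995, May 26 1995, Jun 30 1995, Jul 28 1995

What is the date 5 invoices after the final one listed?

Every date is a Friday; gaps 35, 28, 28, 35, 28 days.
Each is the last Friday of its month (at least one falls on the 29th or later, ruling out '4th Friday').
August 1995 ends with Friday Aug 25 1995.
Last Friday of September 1995: Sep 29 1995.
October 1995 ends with Friday Oct 27 1995.
November 1995 ends with Friday Nov 24 1995.
December 1995 ends with Friday Dec 29 1995.

Dec 29 1995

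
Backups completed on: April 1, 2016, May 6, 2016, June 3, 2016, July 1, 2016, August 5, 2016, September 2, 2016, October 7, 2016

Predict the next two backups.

These are Fridays at 28- or 35-day spacing (35, 28, 28, 35, 28, 35).
The pattern: 1st Friday of the month.
1st Friday of November 2016: November 4, 2016.
December 2016 — 1st Friday is December 2, 2016.

November 4, 2016; December 2, 2016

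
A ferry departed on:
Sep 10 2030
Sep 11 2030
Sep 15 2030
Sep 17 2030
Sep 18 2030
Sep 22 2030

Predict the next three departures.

The gap pattern 1, 4, 2, 1, 4 repeats every 3 events.
These are the Tuesdays, Wednesdays and Sundays of each week.
Next Tuesday: Sep 24 2030.
The following Wednesday is Sep 25 2030.
Next Sunday: Sep 29 2030.

Sep 24 2030, Sep 25 2030, Sep 29 2030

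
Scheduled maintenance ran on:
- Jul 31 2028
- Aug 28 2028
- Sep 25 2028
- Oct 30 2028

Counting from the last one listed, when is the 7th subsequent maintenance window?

May 28 2029

All Mondays; the gaps (28, 28, 35) vary with month length.
This is the last Monday of each month.
November 2028 ends with Monday Nov 27 2028.
December 2028 ends with Monday Dec 25 2028.
Last Monday of January 2029: Jan 29 2029.
February 2029 ends with Monday Feb 26 2029.
Last Monday of March 2029: Mar 26 2029.
Last Monday of April 2029: Apr 30 2029.
May 2029 ends with Monday May 28 2029.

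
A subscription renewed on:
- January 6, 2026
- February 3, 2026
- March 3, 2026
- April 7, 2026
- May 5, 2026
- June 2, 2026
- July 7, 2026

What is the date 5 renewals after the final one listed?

December 1, 2026

Gaps: 28, 28, 35, 28, 28, 35 days — a mix of 28 and 35. Every date is a Tuesday.
Each is the 1st Tuesday of its month.
1st Tuesday of August 2026: August 4, 2026.
1st Tuesday of September 2026: September 1, 2026.
October 2026 — 1st Tuesday is October 6, 2026.
November 2026 — 1st Tuesday is November 3, 2026.
December 2026 — 1st Tuesday is December 1, 2026.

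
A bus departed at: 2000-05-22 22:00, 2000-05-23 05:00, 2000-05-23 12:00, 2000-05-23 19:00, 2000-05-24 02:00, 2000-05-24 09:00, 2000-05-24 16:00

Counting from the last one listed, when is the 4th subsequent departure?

Spacing: 7, 7, 7, 7, 7, 7 h — constant 7 h.
2000-05-24 16:00 + 7 h = 2000-05-24 23:00.
2000-05-24 23:00 + 7 h = 2000-05-25 06:00.
2000-05-25 06:00 + 7 h = 2000-05-25 13:00.
2000-05-25 13:00 + 7 h = 2000-05-25 20:00.

2000-05-25 20:00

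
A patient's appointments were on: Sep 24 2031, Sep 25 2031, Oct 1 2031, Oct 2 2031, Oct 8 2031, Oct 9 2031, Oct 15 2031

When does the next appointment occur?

Every event lands on a Wednesday or Thursday (gaps cycle 1, 6, 1, 6, 1, 6).
So the schedule is: every Wednesday and Thursday.
The following Thursday is Oct 16 2031.

Oct 16 2031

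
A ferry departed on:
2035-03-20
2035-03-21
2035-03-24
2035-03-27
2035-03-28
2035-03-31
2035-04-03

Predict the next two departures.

The gap pattern 1, 3, 3, 1, 3, 3 repeats every 3 events.
These are the Tuesdays, Wednesdays and Saturdays of each week.
Next Wednesday: 2035-04-04.
The following Saturday is 2035-04-07.

2035-04-04, 2035-04-07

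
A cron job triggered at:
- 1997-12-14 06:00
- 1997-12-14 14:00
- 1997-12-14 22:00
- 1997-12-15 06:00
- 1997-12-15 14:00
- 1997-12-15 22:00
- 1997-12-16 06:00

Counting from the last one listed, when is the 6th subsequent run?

1997-12-18 06:00

The interval is a steady 8 hours (8, 8, 8, 8, 8, 8).
1997-12-16 06:00 + 8 h = 1997-12-16 14:00.
1997-12-16 14:00 + 8 h = 1997-12-16 22:00.
1997-12-16 22:00 + 8 h = 1997-12-17 06:00.
1997-12-17 06:00 + 8 h = 1997-12-17 14:00.
1997-12-17 14:00 + 8 h = 1997-12-17 22:00.
1997-12-17 22:00 + 8 h = 1997-12-18 06:00.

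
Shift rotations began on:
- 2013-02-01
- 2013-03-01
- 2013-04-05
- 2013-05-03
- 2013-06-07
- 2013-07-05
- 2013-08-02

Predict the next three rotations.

These are Fridays at 28- or 35-day spacing (28, 35, 28, 35, 28, 28).
The pattern: 1st Friday of the month.
1st Friday of September 2013: 2013-09-06.
October 2013 — 1st Friday is 2013-10-04.
1st Friday of November 2013: 2013-11-01.

2013-09-06, 2013-10-04, 2013-11-01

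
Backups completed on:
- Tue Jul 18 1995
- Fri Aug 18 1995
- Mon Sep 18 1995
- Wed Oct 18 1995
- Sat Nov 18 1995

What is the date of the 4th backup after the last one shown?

The day-of-month is always 18 (31, 31, 30, 31 days between events).
So this recurs on the 18th of each month.
December 1995: Mon Dec 18 1995.
Next: January 1996 → Thu Jan 18 1996.
Next: February 1996 → Sun Feb 18 1996.
Next: March 1996 → Mon Mar 18 1996.

Mon Mar 18 1996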